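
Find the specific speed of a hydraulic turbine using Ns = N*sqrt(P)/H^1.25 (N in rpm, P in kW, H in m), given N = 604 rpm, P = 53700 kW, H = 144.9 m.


Ns = 604 * 53700^0.5 / 144.9^1.25 = 278.4124


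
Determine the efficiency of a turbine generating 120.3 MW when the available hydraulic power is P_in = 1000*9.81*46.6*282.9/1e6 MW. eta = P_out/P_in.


P_in = 1000 * 9.81 * 46.6 * 282.9 / 1e6 = 129.3266 MW
eta = 120.3 / 129.3266 = 0.9302


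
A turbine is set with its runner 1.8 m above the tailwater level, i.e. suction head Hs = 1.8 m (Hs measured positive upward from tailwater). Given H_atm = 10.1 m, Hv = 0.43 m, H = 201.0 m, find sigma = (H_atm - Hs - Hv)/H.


sigma = (10.1 - 1.8 - 0.43) / 201.0 = 0.0392


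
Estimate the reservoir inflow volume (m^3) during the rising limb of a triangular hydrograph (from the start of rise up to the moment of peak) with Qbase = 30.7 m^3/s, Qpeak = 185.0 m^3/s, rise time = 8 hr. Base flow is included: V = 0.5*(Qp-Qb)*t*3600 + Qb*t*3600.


V = 0.5*(185.0 - 30.7)*8*3600 + 30.7*8*3600 = 3.1061e+06 m^3


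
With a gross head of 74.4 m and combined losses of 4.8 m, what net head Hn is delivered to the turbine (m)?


Hn = 74.4 - 4.8 = 69.6000 m


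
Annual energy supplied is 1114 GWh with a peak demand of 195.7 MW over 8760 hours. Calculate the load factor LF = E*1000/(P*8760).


LF = 1114 * 1000 / (195.7 * 8760) = 0.6498


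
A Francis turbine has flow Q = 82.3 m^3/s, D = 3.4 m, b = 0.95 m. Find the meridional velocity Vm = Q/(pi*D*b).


Vm = 82.3 / (pi * 3.4 * 0.95) = 8.1105 m/s


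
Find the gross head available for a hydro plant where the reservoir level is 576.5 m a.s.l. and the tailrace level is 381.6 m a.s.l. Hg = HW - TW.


Hg = 576.5 - 381.6 = 194.9000 m


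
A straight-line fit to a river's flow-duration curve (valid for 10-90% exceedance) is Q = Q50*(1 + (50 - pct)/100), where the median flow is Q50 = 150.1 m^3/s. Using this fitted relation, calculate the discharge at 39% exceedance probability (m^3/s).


Q = 150.1 * (1 + (50 - 39)/100) = 166.6110 m^3/s


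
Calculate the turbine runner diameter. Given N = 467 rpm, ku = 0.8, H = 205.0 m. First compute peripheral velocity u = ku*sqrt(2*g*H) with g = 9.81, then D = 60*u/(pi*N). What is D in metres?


u = 0.8 * sqrt(2*9.81*205.0) = 50.7360 m/s
D = 60 * 50.7360 / (pi * 467) = 2.0749 m


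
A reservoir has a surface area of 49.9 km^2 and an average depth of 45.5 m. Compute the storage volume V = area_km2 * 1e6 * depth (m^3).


V = 49.9 * 1e6 * 45.5 = 2.2704e+09 m^3


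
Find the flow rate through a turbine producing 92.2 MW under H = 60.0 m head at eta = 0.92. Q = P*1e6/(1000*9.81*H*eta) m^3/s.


Q = 92.2 * 1e6 / (1000 * 9.81 * 60.0 * 0.92) = 170.2640 m^3/s


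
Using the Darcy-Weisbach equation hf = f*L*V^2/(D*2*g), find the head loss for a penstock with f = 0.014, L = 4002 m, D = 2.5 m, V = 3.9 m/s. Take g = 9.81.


hf = 0.014 * 4002 * 3.9^2 / (2.5 * 2 * 9.81) = 17.3738 m


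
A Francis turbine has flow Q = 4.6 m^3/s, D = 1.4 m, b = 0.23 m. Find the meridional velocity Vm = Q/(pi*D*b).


Vm = 4.6 / (pi * 1.4 * 0.23) = 4.5473 m/s


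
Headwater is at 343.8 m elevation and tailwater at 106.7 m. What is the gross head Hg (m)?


Hg = 343.8 - 106.7 = 237.1000 m


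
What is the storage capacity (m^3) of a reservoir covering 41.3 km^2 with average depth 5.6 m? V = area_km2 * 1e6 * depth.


V = 41.3 * 1e6 * 5.6 = 2.3128e+08 m^3


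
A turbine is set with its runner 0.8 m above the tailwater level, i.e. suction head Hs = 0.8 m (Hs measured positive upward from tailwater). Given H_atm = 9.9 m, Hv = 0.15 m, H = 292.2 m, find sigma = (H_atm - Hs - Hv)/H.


sigma = (9.9 - 0.8 - 0.15) / 292.2 = 0.0306


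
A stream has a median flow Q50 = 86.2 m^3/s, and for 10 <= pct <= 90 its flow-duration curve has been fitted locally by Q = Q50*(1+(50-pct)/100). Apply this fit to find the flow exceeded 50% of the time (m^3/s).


Q = 86.2 * (1 + (50 - 50)/100) = 86.2000 m^3/s


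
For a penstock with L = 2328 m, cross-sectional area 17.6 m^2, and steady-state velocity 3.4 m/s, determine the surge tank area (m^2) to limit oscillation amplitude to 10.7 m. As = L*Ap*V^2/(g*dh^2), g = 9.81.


As = 2328 * 17.6 * 3.4^2 / (9.81 * 10.7^2) = 421.7129 m^2


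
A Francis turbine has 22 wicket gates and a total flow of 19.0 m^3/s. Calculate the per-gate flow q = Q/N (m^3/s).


q = 19.0 / 22 = 0.8636 m^3/s


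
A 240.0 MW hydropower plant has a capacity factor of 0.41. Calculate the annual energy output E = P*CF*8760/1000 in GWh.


E = 240.0 * 0.41 * 8760 / 1000 = 861.9840 GWh


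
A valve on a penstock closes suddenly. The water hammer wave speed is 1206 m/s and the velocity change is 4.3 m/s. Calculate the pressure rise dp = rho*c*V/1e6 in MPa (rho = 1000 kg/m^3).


dp = 1000 * 1206 * 4.3 / 1e6 = 5.1858 MPa


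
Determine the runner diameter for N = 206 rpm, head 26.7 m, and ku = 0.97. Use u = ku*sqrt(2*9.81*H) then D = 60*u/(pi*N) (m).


u = 0.97 * sqrt(2*9.81*26.7) = 22.2012 m/s
D = 60 * 22.2012 / (pi * 206) = 2.0583 m


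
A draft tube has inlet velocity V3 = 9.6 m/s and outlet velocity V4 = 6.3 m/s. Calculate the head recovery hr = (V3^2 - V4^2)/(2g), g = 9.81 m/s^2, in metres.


hr = (9.6^2 - 6.3^2) / (2*9.81) = 2.6743 m


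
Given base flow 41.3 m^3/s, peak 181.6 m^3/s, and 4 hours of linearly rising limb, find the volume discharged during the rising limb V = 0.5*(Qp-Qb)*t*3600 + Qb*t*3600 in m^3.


V = 0.5*(181.6 - 41.3)*4*3600 + 41.3*4*3600 = 1.6049e+06 m^3


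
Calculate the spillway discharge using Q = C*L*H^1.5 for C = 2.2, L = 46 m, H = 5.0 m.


Q = 2.2 * 46 * 5.0^1.5 = 1131.4504 m^3/s


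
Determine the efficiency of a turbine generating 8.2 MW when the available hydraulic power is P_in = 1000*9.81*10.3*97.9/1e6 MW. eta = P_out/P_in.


P_in = 1000 * 9.81 * 10.3 * 97.9 / 1e6 = 9.8921 MW
eta = 8.2 / 9.8921 = 0.8289


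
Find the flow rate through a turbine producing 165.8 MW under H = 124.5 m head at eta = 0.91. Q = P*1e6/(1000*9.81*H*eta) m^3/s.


Q = 165.8 * 1e6 / (1000 * 9.81 * 124.5 * 0.91) = 149.1780 m^3/s


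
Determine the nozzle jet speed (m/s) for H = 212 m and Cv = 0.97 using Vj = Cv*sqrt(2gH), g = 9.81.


Vj = 0.97 * sqrt(2*9.81*212) = 62.5589 m/s


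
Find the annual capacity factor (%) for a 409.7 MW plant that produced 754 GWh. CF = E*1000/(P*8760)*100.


CF = 754 * 1000 / (409.7 * 8760) * 100 = 21.0088 %


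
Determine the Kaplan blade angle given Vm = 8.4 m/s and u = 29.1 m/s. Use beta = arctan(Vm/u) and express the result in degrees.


beta = arctan(8.4 / 29.1) = 16.1013 degrees


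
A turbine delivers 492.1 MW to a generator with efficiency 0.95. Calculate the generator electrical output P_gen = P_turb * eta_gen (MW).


P_gen = 492.1 * 0.95 = 467.4950 MW


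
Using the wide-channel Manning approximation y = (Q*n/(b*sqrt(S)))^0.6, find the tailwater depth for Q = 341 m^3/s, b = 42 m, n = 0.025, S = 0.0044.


y = (341 * 0.025 / (42 * 0.0044^0.5))^0.6 = 1.9563 m


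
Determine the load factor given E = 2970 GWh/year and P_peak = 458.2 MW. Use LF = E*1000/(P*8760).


LF = 2970 * 1000 / (458.2 * 8760) = 0.7399


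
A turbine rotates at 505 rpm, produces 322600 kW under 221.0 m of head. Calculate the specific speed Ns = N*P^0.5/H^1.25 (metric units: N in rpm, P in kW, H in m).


Ns = 505 * 322600^0.5 / 221.0^1.25 = 336.6148


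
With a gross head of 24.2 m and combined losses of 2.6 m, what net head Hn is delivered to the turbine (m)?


Hn = 24.2 - 2.6 = 21.6000 m


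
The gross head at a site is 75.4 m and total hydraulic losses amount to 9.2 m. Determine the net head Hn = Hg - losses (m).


Hn = 75.4 - 9.2 = 66.2000 m


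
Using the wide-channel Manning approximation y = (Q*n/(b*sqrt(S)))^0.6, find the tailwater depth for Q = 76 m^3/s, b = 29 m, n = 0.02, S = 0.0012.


y = (76 * 0.02 / (29 * 0.0012^0.5))^0.6 = 1.2821 m


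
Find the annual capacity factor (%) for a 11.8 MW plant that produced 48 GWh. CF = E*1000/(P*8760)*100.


CF = 48 * 1000 / (11.8 * 8760) * 100 = 46.4360 %


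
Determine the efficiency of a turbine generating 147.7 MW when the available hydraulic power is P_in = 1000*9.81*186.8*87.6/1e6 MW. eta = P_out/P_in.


P_in = 1000 * 9.81 * 186.8 * 87.6 / 1e6 = 160.5277 MW
eta = 147.7 / 160.5277 = 0.9201


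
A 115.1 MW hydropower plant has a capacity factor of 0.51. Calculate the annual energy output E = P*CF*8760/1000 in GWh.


E = 115.1 * 0.51 * 8760 / 1000 = 514.2208 GWh


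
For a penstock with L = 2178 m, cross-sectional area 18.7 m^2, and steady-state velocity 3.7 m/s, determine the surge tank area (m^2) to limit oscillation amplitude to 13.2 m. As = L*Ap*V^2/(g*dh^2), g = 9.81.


As = 2178 * 18.7 * 3.7^2 / (9.81 * 13.2^2) = 326.2016 m^2


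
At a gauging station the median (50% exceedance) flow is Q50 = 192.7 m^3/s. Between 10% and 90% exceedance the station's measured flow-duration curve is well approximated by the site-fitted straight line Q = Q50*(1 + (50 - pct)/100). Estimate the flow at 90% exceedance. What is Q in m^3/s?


Q = 192.7 * (1 + (50 - 90)/100) = 115.6200 m^3/s


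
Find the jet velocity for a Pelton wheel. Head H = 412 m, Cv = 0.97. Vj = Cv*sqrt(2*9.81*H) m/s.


Vj = 0.97 * sqrt(2*9.81*412) = 87.2107 m/s


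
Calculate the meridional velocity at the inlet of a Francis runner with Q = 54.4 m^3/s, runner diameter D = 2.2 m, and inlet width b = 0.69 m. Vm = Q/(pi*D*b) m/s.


Vm = 54.4 / (pi * 2.2 * 0.69) = 11.4072 m/s


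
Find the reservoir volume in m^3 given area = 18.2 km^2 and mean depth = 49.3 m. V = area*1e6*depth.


V = 18.2 * 1e6 * 49.3 = 8.9726e+08 m^3


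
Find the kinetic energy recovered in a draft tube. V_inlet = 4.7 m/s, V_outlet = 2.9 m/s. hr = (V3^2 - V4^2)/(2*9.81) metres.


hr = (4.7^2 - 2.9^2) / (2*9.81) = 0.6972 m


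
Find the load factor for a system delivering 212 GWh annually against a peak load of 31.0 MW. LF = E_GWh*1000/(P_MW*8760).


LF = 212 * 1000 / (31.0 * 8760) = 0.7807


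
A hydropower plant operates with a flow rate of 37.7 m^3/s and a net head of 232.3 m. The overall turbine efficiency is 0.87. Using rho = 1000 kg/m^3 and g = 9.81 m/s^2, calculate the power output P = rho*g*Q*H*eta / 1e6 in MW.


P = 1000 * 9.81 * 37.7 * 232.3 * 0.87 / 1e6 = 74.7444 MW


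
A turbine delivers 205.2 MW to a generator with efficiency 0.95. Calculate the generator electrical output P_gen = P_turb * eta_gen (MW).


P_gen = 205.2 * 0.95 = 194.9400 MW


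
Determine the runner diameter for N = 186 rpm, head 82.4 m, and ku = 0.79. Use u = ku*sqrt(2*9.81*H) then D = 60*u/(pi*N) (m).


u = 0.79 * sqrt(2*9.81*82.4) = 31.7644 m/s
D = 60 * 31.7644 / (pi * 186) = 3.2616 m


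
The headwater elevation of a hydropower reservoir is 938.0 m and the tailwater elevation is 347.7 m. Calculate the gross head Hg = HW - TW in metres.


Hg = 938.0 - 347.7 = 590.3000 m


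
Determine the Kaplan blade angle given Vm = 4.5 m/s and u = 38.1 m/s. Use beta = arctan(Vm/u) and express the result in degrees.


beta = arctan(4.5 / 38.1) = 6.7360 degrees


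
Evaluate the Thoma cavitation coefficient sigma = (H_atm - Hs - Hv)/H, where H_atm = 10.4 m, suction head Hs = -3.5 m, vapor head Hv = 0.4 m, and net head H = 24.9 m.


sigma = (10.4 - (-3.5) - 0.4) / 24.9 = 0.5422


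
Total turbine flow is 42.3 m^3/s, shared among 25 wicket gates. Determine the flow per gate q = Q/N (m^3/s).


q = 42.3 / 25 = 1.6920 m^3/s


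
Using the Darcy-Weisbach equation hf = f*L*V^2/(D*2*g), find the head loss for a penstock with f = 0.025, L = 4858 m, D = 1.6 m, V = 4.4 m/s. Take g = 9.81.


hf = 0.025 * 4858 * 4.4^2 / (1.6 * 2 * 9.81) = 74.9004 m


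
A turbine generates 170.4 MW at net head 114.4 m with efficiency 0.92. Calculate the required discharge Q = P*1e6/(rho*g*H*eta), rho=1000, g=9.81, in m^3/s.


Q = 170.4 * 1e6 / (1000 * 9.81 * 114.4 * 0.92) = 165.0391 m^3/s


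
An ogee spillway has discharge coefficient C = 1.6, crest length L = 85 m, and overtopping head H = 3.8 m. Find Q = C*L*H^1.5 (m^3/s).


Q = 1.6 * 85 * 3.8^1.5 = 1007.4287 m^3/s


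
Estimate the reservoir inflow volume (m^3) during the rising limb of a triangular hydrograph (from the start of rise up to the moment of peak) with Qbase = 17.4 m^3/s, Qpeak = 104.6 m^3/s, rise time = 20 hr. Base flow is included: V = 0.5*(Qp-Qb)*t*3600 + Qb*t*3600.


V = 0.5*(104.6 - 17.4)*20*3600 + 17.4*20*3600 = 4.3920e+06 m^3


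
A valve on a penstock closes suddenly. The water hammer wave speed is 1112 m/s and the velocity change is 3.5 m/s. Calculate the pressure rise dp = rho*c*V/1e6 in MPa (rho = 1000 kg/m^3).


dp = 1000 * 1112 * 3.5 / 1e6 = 3.8920 MPa


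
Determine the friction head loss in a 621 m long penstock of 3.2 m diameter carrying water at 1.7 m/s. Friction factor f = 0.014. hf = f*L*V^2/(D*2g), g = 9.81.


hf = 0.014 * 621 * 1.7^2 / (3.2 * 2 * 9.81) = 0.4002 m


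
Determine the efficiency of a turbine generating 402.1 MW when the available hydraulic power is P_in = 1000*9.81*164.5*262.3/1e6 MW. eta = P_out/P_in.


P_in = 1000 * 9.81 * 164.5 * 262.3 / 1e6 = 423.2853 MW
eta = 402.1 / 423.2853 = 0.9500


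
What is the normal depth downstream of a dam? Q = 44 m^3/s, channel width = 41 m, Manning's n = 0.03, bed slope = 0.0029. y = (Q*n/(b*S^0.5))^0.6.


y = (44 * 0.03 / (41 * 0.0029^0.5))^0.6 = 0.7344 m


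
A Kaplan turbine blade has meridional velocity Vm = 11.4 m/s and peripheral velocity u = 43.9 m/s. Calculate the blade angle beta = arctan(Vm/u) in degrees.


beta = arctan(11.4 / 43.9) = 14.5571 degrees


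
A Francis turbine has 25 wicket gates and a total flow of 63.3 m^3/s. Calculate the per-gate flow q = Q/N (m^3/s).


q = 63.3 / 25 = 2.5320 m^3/s


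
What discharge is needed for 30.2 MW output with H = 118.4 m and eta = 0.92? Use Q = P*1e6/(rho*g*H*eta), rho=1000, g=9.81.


Q = 30.2 * 1e6 / (1000 * 9.81 * 118.4 * 0.92) = 28.2617 m^3/s


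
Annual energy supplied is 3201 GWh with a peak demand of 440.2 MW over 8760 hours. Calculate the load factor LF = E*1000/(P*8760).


LF = 3201 * 1000 / (440.2 * 8760) = 0.8301


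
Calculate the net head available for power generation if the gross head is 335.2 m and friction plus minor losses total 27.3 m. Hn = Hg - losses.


Hn = 335.2 - 27.3 = 307.9000 m


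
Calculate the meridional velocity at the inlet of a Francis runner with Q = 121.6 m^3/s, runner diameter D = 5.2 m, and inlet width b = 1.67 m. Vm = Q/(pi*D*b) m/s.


Vm = 121.6 / (pi * 5.2 * 1.67) = 4.4572 m/s


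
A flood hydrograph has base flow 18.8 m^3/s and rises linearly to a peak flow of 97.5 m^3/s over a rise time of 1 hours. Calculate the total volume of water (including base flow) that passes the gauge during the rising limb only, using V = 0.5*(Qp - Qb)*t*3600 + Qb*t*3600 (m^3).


V = 0.5*(97.5 - 18.8)*1*3600 + 18.8*1*3600 = 209340.0000 m^3


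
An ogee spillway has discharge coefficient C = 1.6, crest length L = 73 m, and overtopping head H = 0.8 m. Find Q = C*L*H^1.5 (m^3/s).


Q = 1.6 * 73 * 0.8^1.5 = 83.5753 m^3/s


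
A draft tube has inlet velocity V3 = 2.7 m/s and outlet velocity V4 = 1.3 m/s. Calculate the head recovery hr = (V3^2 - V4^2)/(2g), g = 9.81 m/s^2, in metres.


hr = (2.7^2 - 1.3^2) / (2*9.81) = 0.2854 m


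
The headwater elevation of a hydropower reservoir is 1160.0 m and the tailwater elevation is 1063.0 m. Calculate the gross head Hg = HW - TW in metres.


Hg = 1160.0 - 1063.0 = 97.0000 m


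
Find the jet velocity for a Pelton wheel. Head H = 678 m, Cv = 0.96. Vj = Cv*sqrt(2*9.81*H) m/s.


Vj = 0.96 * sqrt(2*9.81*678) = 110.7224 m/s


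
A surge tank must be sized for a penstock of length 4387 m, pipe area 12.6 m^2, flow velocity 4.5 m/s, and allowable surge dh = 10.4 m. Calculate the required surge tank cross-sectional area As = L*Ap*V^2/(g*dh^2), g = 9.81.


As = 4387 * 12.6 * 4.5^2 / (9.81 * 10.4^2) = 1054.9394 m^2


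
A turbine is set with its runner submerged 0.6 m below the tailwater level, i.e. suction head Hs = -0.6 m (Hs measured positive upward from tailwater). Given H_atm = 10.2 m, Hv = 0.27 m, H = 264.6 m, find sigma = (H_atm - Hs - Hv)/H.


sigma = (10.2 - (-0.6) - 0.27) / 264.6 = 0.0398


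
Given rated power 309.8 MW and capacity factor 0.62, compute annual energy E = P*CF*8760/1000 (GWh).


E = 309.8 * 0.62 * 8760 / 1000 = 1682.5858 GWh


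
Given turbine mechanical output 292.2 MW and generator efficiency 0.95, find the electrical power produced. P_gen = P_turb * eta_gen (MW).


P_gen = 292.2 * 0.95 = 277.5900 MW


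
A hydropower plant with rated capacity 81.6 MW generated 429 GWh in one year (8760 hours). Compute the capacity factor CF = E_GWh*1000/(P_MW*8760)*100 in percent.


CF = 429 * 1000 / (81.6 * 8760) * 100 = 60.0154 %


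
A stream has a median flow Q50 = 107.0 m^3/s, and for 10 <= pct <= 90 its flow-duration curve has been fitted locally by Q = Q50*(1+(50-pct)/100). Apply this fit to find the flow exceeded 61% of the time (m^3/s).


Q = 107.0 * (1 + (50 - 61)/100) = 95.2300 m^3/s


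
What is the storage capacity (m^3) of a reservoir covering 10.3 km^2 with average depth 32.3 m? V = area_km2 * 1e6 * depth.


V = 10.3 * 1e6 * 32.3 = 3.3269e+08 m^3


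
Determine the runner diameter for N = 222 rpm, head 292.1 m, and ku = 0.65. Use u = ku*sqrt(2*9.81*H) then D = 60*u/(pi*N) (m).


u = 0.65 * sqrt(2*9.81*292.1) = 49.2072 m/s
D = 60 * 49.2072 / (pi * 222) = 4.2333 m


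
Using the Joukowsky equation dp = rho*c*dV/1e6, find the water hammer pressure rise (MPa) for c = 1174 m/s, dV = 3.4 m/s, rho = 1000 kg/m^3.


dp = 1000 * 1174 * 3.4 / 1e6 = 3.9916 MPa


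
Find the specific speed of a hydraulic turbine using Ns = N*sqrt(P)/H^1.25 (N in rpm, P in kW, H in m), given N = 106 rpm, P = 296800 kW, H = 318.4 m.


Ns = 106 * 296800^0.5 / 318.4^1.25 = 42.9360


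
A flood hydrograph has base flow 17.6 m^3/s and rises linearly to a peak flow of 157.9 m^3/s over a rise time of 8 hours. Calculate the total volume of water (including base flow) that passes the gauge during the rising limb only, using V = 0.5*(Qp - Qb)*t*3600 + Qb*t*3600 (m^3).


V = 0.5*(157.9 - 17.6)*8*3600 + 17.6*8*3600 = 2.5272e+06 m^3


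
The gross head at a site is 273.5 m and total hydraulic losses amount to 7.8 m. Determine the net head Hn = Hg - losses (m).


Hn = 273.5 - 7.8 = 265.7000 m


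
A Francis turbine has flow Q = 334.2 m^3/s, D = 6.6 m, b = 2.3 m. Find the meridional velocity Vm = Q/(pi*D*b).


Vm = 334.2 / (pi * 6.6 * 2.3) = 7.0079 m/s


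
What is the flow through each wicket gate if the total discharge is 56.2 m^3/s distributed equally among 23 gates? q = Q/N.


q = 56.2 / 23 = 2.4435 m^3/s


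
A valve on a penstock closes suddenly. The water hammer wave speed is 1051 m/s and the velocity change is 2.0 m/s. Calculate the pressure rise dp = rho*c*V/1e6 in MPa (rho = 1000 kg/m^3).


dp = 1000 * 1051 * 2.0 / 1e6 = 2.1020 MPa


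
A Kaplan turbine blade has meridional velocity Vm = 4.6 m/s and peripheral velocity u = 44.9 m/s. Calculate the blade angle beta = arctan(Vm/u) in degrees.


beta = arctan(4.6 / 44.9) = 5.8495 degrees


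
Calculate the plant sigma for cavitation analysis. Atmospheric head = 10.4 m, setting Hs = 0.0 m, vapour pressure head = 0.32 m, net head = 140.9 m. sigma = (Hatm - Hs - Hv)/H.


sigma = (10.4 - 0.0 - 0.32) / 140.9 = 0.0715


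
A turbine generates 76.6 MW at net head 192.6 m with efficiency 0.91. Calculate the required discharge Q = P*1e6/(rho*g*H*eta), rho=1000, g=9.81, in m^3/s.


Q = 76.6 * 1e6 / (1000 * 9.81 * 192.6 * 0.91) = 44.5515 m^3/s


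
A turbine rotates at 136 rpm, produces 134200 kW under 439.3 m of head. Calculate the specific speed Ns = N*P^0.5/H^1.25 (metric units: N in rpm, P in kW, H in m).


Ns = 136 * 134200^0.5 / 439.3^1.25 = 24.7721


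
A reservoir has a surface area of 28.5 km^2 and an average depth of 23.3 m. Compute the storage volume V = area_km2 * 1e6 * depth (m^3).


V = 28.5 * 1e6 * 23.3 = 6.6405e+08 m^3


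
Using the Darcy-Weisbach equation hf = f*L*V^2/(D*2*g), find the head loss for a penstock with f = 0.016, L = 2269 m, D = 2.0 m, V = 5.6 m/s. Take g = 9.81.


hf = 0.016 * 2269 * 5.6^2 / (2.0 * 2 * 9.81) = 29.0136 m


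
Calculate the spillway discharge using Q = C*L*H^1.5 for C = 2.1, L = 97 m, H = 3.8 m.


Q = 2.1 * 97 * 3.8^1.5 = 1508.9207 m^3/s


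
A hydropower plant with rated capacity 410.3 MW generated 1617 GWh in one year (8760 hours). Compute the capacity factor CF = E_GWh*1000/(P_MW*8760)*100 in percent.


CF = 1617 * 1000 / (410.3 * 8760) * 100 = 44.9888 %


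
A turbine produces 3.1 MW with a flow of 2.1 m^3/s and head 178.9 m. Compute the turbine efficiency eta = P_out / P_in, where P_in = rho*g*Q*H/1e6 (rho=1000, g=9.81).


P_in = 1000 * 9.81 * 2.1 * 178.9 / 1e6 = 3.6855 MW
eta = 3.1 / 3.6855 = 0.8411


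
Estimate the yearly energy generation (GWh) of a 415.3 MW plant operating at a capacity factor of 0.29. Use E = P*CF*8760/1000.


E = 415.3 * 0.29 * 8760 / 1000 = 1055.0281 GWh


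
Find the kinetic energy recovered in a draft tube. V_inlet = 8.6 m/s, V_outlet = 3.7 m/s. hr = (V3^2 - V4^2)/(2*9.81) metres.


hr = (8.6^2 - 3.7^2) / (2*9.81) = 3.0719 m


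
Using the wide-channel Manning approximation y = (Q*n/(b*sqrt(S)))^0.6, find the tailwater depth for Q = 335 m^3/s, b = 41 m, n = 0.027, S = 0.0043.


y = (335 * 0.027 / (41 * 0.0043^0.5))^0.6 = 2.0708 m


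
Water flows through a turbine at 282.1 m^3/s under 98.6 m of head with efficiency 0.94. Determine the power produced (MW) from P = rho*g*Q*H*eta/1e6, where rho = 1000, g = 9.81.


P = 1000 * 9.81 * 282.1 * 98.6 * 0.94 / 1e6 = 256.4938 MW


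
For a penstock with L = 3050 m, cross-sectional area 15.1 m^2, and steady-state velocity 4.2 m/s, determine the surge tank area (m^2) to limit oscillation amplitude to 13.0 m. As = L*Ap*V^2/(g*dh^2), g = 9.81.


As = 3050 * 15.1 * 4.2^2 / (9.81 * 13.0^2) = 490.0266 m^2


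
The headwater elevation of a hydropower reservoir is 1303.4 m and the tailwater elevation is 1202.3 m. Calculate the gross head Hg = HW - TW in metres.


Hg = 1303.4 - 1202.3 = 101.1000 m


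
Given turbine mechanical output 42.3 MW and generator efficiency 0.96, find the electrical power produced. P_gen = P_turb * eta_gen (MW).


P_gen = 42.3 * 0.96 = 40.6080 MW


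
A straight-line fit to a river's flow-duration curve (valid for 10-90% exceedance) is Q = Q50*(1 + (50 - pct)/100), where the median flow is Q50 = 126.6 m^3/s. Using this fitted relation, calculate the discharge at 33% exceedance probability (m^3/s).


Q = 126.6 * (1 + (50 - 33)/100) = 148.1220 m^3/s


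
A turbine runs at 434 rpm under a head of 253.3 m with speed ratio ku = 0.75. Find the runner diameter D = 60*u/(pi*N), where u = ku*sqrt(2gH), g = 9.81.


u = 0.75 * sqrt(2*9.81*253.3) = 52.8723 m/s
D = 60 * 52.8723 / (pi * 434) = 2.3267 m


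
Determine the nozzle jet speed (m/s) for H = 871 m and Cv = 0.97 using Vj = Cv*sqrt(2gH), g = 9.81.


Vj = 0.97 * sqrt(2*9.81*871) = 126.8032 m/s


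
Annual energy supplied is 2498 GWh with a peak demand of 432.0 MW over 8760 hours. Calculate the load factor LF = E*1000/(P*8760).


LF = 2498 * 1000 / (432.0 * 8760) = 0.6601


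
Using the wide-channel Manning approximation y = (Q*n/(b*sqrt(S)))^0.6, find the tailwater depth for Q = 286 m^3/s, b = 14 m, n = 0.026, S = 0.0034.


y = (286 * 0.026 / (14 * 0.0034^0.5))^0.6 = 3.7643 m


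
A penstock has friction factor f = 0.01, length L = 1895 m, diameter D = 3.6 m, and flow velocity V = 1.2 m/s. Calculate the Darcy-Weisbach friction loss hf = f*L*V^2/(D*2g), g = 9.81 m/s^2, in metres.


hf = 0.01 * 1895 * 1.2^2 / (3.6 * 2 * 9.81) = 0.3863 m


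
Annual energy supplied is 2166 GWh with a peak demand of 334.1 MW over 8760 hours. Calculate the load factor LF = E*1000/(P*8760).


LF = 2166 * 1000 / (334.1 * 8760) = 0.7401


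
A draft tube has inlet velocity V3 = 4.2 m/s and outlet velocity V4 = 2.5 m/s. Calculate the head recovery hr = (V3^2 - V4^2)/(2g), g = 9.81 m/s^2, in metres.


hr = (4.2^2 - 2.5^2) / (2*9.81) = 0.5805 m


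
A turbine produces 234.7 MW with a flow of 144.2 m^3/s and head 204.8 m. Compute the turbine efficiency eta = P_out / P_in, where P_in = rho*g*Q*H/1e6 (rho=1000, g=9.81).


P_in = 1000 * 9.81 * 144.2 * 204.8 / 1e6 = 289.7105 MW
eta = 234.7 / 289.7105 = 0.8101


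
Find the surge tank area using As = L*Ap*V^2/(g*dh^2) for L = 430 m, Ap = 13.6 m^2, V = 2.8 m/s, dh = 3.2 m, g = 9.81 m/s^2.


As = 430 * 13.6 * 2.8^2 / (9.81 * 3.2^2) = 456.4093 m^2


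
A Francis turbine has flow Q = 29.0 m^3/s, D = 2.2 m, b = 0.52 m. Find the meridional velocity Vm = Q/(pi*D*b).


Vm = 29.0 / (pi * 2.2 * 0.52) = 8.0690 m/s


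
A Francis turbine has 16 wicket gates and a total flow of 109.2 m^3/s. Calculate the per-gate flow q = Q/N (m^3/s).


q = 109.2 / 16 = 6.8250 m^3/s


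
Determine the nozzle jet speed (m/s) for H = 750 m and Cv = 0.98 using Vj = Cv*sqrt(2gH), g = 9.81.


Vj = 0.98 * sqrt(2*9.81*750) = 118.8793 m/s


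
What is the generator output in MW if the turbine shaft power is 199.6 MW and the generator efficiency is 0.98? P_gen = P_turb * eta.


P_gen = 199.6 * 0.98 = 195.6080 MW


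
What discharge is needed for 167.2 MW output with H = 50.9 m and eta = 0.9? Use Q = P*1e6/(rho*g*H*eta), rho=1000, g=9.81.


Q = 167.2 * 1e6 / (1000 * 9.81 * 50.9 * 0.9) = 372.0549 m^3/s


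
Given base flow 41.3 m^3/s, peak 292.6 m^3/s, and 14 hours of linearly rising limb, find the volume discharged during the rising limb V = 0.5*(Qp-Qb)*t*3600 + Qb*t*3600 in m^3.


V = 0.5*(292.6 - 41.3)*14*3600 + 41.3*14*3600 = 8.4143e+06 m^3


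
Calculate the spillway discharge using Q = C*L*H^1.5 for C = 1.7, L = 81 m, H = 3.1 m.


Q = 1.7 * 81 * 3.1^1.5 = 751.5822 m^3/s


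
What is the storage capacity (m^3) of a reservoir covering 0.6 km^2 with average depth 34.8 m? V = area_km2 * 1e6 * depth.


V = 0.6 * 1e6 * 34.8 = 2.0880e+07 m^3


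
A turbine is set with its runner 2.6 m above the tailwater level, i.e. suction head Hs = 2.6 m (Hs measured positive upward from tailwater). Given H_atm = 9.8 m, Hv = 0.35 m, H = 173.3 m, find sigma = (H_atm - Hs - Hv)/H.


sigma = (9.8 - 2.6 - 0.35) / 173.3 = 0.0395


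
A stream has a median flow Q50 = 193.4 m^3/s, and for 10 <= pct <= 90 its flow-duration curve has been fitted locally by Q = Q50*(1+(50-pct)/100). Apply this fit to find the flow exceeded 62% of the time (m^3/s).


Q = 193.4 * (1 + (50 - 62)/100) = 170.1920 m^3/s


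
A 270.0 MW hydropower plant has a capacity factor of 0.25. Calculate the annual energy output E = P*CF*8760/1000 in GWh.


E = 270.0 * 0.25 * 8760 / 1000 = 591.3000 GWh


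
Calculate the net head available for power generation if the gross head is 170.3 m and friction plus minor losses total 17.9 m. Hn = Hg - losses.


Hn = 170.3 - 17.9 = 152.4000 m


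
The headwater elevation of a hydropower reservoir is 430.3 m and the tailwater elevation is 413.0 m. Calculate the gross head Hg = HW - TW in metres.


Hg = 430.3 - 413.0 = 17.3000 m


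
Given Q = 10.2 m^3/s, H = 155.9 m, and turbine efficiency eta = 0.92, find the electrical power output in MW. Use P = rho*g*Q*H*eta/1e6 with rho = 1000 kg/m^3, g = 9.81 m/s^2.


P = 1000 * 9.81 * 10.2 * 155.9 * 0.92 / 1e6 = 14.3517 MW


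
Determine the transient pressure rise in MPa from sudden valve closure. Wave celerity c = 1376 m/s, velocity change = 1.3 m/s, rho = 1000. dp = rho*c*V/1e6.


dp = 1000 * 1376 * 1.3 / 1e6 = 1.7888 MPa


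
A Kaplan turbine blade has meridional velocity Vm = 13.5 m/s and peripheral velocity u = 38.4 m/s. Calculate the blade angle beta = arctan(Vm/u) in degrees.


beta = arctan(13.5 / 38.4) = 19.3698 degrees


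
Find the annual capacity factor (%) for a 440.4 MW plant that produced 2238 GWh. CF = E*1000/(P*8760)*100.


CF = 2238 * 1000 / (440.4 * 8760) * 100 = 58.0108 %


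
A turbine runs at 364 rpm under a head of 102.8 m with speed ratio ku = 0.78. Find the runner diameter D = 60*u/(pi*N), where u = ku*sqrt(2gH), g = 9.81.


u = 0.78 * sqrt(2*9.81*102.8) = 35.0300 m/s
D = 60 * 35.0300 / (pi * 364) = 1.8380 m


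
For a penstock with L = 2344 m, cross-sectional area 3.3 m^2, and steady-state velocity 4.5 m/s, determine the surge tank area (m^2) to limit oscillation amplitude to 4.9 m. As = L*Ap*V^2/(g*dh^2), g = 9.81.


As = 2344 * 3.3 * 4.5^2 / (9.81 * 4.9^2) = 665.0211 m^2


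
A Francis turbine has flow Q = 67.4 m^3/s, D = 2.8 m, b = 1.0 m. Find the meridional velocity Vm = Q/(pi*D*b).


Vm = 67.4 / (pi * 2.8 * 1.0) = 7.6622 m/s


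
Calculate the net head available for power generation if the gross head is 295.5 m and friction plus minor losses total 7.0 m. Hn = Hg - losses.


Hn = 295.5 - 7.0 = 288.5000 m


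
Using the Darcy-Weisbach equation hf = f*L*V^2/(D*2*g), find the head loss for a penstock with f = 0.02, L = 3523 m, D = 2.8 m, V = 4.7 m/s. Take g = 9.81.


hf = 0.02 * 3523 * 4.7^2 / (2.8 * 2 * 9.81) = 28.3323 m


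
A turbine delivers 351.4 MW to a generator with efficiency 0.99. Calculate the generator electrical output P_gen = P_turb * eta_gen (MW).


P_gen = 351.4 * 0.99 = 347.8860 MW


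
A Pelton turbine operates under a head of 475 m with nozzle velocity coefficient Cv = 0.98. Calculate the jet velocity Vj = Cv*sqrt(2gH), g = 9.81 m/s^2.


Vj = 0.98 * sqrt(2*9.81*475) = 94.6068 m/s


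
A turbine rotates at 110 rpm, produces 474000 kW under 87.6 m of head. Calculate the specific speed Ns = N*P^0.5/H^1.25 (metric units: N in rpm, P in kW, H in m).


Ns = 110 * 474000^0.5 / 87.6^1.25 = 282.5867


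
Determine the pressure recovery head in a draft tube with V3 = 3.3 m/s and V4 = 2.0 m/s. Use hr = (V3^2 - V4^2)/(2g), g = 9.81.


hr = (3.3^2 - 2.0^2) / (2*9.81) = 0.3512 m


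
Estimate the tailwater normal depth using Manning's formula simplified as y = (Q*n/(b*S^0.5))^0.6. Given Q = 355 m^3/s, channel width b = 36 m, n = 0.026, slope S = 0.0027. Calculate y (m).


y = (355 * 0.026 / (36 * 0.0027^0.5))^0.6 = 2.6057 m


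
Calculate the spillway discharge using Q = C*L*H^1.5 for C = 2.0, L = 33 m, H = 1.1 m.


Q = 2.0 * 33 * 1.1^1.5 = 76.1435 m^3/s


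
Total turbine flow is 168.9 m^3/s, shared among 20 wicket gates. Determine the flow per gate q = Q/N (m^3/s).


q = 168.9 / 20 = 8.4450 m^3/s


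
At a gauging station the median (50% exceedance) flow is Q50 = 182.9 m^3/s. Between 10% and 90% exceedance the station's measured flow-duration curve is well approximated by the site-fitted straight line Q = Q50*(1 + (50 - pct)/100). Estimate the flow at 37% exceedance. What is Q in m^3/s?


Q = 182.9 * (1 + (50 - 37)/100) = 206.6770 m^3/s


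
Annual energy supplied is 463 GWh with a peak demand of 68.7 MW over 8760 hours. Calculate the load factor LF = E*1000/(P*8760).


LF = 463 * 1000 / (68.7 * 8760) = 0.7693


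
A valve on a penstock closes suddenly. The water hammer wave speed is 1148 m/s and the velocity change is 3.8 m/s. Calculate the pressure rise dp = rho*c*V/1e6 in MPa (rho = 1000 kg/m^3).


dp = 1000 * 1148 * 3.8 / 1e6 = 4.3624 MPa


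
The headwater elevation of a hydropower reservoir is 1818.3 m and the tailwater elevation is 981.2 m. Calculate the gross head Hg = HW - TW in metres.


Hg = 1818.3 - 981.2 = 837.1000 m


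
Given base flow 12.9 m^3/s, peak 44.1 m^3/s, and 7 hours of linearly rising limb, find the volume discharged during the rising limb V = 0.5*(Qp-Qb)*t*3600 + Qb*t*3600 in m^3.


V = 0.5*(44.1 - 12.9)*7*3600 + 12.9*7*3600 = 718200.0000 m^3


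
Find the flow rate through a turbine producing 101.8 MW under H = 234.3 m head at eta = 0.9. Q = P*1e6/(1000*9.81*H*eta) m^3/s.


Q = 101.8 * 1e6 / (1000 * 9.81 * 234.3 * 0.9) = 49.2112 m^3/s


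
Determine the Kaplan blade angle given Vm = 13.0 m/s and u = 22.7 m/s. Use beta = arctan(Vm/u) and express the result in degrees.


beta = arctan(13.0 / 22.7) = 29.7992 degrees


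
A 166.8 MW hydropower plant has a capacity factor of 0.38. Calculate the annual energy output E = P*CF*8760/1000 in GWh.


E = 166.8 * 0.38 * 8760 / 1000 = 555.2438 GWh


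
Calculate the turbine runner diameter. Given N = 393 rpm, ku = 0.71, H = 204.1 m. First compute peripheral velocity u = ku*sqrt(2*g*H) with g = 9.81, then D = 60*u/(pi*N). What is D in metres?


u = 0.71 * sqrt(2*9.81*204.1) = 44.9293 m/s
D = 60 * 44.9293 / (pi * 393) = 2.1834 m


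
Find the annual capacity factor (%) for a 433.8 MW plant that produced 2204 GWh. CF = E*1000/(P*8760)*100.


CF = 2204 * 1000 / (433.8 * 8760) * 100 = 57.9987 %


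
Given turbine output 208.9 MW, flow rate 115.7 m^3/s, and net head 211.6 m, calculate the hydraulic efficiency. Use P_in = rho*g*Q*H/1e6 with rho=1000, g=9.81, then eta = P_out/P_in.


P_in = 1000 * 9.81 * 115.7 * 211.6 / 1e6 = 240.1696 MW
eta = 208.9 / 240.1696 = 0.8698


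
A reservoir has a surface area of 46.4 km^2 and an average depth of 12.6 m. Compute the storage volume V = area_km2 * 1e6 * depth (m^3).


V = 46.4 * 1e6 * 12.6 = 5.8464e+08 m^3


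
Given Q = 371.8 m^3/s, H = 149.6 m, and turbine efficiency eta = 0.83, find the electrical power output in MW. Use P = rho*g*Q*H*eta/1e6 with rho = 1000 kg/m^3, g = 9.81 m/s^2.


P = 1000 * 9.81 * 371.8 * 149.6 * 0.83 / 1e6 = 452.8851 MW


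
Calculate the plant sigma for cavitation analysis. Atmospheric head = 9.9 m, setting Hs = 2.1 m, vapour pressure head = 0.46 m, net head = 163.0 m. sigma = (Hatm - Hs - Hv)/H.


sigma = (9.9 - 2.1 - 0.46) / 163.0 = 0.0450


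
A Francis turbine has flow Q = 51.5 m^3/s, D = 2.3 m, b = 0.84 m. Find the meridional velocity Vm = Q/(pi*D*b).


Vm = 51.5 / (pi * 2.3 * 0.84) = 8.4850 m/s


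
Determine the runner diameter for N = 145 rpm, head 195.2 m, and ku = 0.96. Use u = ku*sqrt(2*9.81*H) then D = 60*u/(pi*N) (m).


u = 0.96 * sqrt(2*9.81*195.2) = 59.4101 m/s
D = 60 * 59.4101 / (pi * 145) = 7.8252 m


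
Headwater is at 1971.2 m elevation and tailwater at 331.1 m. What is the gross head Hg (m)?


Hg = 1971.2 - 331.1 = 1640.1000 m


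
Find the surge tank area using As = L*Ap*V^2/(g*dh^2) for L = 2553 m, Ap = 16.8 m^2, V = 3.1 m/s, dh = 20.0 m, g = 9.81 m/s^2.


As = 2553 * 16.8 * 3.1^2 / (9.81 * 20.0^2) = 105.0399 m^2


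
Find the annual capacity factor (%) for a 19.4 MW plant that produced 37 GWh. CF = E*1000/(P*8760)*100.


CF = 37 * 1000 / (19.4 * 8760) * 100 = 21.7719 %


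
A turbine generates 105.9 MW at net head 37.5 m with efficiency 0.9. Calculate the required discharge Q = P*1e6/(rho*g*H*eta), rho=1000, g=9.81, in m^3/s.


Q = 105.9 * 1e6 / (1000 * 9.81 * 37.5 * 0.9) = 319.8550 m^3/s


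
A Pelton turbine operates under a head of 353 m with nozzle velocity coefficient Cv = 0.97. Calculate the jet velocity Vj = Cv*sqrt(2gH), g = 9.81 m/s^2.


Vj = 0.97 * sqrt(2*9.81*353) = 80.7251 m/s


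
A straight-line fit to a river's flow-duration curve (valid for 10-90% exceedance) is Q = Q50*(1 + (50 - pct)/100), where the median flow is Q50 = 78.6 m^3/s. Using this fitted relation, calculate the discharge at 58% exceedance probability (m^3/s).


Q = 78.6 * (1 + (50 - 58)/100) = 72.3120 m^3/s


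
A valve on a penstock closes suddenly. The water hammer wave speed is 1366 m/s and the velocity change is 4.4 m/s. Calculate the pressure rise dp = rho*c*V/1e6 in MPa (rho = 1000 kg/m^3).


dp = 1000 * 1366 * 4.4 / 1e6 = 6.0104 MPa


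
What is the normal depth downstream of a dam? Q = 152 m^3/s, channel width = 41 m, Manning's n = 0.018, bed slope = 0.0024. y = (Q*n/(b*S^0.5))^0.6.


y = (152 * 0.018 / (41 * 0.0024^0.5))^0.6 = 1.2037 m


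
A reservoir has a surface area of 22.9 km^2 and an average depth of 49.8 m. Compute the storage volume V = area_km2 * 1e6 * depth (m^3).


V = 22.9 * 1e6 * 49.8 = 1.1404e+09 m^3


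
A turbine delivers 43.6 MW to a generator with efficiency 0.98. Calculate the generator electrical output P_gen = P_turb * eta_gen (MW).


P_gen = 43.6 * 0.98 = 42.7280 MW


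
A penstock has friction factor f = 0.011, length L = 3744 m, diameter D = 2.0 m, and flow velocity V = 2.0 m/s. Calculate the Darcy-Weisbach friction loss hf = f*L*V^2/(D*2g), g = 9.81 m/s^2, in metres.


hf = 0.011 * 3744 * 2.0^2 / (2.0 * 2 * 9.81) = 4.1982 m


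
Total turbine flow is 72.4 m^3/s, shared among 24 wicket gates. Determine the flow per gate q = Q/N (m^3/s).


q = 72.4 / 24 = 3.0167 m^3/s


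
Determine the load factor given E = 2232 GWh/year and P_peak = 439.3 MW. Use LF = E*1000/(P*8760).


LF = 2232 * 1000 / (439.3 * 8760) = 0.5800


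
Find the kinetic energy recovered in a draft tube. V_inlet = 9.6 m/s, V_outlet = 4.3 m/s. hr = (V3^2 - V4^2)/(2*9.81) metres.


hr = (9.6^2 - 4.3^2) / (2*9.81) = 3.7548 m


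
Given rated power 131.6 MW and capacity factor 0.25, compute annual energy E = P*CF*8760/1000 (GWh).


E = 131.6 * 0.25 * 8760 / 1000 = 288.2040 GWh


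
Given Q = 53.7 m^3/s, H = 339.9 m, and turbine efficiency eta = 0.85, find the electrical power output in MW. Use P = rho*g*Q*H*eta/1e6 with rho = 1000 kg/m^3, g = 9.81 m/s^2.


P = 1000 * 9.81 * 53.7 * 339.9 * 0.85 / 1e6 = 152.1996 MW


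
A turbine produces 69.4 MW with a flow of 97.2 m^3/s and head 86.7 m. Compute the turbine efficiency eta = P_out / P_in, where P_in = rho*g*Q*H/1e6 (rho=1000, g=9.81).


P_in = 1000 * 9.81 * 97.2 * 86.7 / 1e6 = 82.6712 MW
eta = 69.4 / 82.6712 = 0.8395


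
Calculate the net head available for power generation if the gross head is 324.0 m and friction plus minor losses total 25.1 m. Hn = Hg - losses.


Hn = 324.0 - 25.1 = 298.9000 m


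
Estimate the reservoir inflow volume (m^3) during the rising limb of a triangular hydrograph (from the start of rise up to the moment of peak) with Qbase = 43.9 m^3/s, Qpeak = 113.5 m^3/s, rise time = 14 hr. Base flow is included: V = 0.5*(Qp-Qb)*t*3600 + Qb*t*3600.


V = 0.5*(113.5 - 43.9)*14*3600 + 43.9*14*3600 = 3.9665e+06 m^3


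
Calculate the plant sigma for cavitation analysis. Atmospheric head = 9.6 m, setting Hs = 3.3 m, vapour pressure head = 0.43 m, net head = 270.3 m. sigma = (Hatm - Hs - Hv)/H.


sigma = (9.6 - 3.3 - 0.43) / 270.3 = 0.0217


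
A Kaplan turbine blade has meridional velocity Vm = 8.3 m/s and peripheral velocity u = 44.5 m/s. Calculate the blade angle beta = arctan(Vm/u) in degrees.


beta = arctan(8.3 / 44.5) = 10.5652 degrees


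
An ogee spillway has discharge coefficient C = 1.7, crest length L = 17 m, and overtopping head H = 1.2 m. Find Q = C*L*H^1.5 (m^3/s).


Q = 1.7 * 17 * 1.2^1.5 = 37.9900 m^3/s


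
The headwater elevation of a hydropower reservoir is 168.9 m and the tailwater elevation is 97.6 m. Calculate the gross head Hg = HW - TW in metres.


Hg = 168.9 - 97.6 = 71.3000 m


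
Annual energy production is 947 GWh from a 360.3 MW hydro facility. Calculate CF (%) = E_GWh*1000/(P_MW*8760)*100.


CF = 947 * 1000 / (360.3 * 8760) * 100 = 30.0042 %


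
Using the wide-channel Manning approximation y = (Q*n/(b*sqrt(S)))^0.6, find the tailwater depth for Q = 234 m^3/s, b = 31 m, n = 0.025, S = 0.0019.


y = (234 * 0.025 / (31 * 0.0019^0.5))^0.6 = 2.4091 m


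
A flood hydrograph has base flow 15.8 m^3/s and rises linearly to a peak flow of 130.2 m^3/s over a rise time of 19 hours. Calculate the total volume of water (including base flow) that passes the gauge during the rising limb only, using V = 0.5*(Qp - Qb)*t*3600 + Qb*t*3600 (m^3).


V = 0.5*(130.2 - 15.8)*19*3600 + 15.8*19*3600 = 4.9932e+06 m^3
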